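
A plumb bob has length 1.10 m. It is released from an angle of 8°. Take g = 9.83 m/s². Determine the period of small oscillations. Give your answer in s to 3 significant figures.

2.10 s

T = 2π√(L/g) = 2π√(1.10/9.83) = 2π × 0.3345 = 2.10 s.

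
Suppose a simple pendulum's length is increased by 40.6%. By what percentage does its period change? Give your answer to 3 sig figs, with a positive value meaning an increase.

T ∝ √L, so T'/T = √(1.406) = 1.186.
Percentage change in T = (1.186 − 1) × 100% = 18.6%.

18.6%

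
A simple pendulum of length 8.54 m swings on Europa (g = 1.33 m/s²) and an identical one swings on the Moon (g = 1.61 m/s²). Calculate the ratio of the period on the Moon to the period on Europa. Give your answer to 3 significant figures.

T ∝ 1/√g, so T₂/T₁ = √(g₁/g₂) = √(1.33/1.61) = 0.909.

0.909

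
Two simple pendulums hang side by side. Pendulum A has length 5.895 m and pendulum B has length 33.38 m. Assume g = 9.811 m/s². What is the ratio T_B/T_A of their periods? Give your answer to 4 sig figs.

2.380

T ∝ √L, so T_B/T_A = √(L_B/L_A) = √(33.38/5.895) = 2.380.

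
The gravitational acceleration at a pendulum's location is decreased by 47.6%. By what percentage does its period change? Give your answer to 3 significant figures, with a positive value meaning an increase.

38.1%

T ∝ 1/√g, so T'/T = 1/√(0.5240) = 1.381.
Percentage change in T = (1.381 − 1) × 100% = 38.1%.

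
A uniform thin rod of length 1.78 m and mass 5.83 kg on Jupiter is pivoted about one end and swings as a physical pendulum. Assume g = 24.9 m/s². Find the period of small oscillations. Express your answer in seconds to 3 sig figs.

1.37 s

For a physical pendulum T = 2π√(I/(mgd)), with d = 0.8900 m from pivot to centre of mass.
I_cm = mL²/12 = 5.83 × 1.78²/12 = 1.539 kg·m²; I = I_cm + md² = 1.539 + 5.83 × 0.8900² = 6.157 kg·m².
T = 2π√(6.157/(5.83 × 24.9 × 0.8900)) = 1.37 s.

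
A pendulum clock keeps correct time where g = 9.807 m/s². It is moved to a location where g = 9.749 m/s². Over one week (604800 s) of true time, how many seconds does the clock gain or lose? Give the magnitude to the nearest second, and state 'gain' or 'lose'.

The clock's period scales as T ∝ 1/√g, so T'/T = √(9.807/9.749) = 1.00297.
In 604800 s of true time the clock registers 604800/1.00297 = 603008.9 s, so it loses 1791 s.

lose 1791 s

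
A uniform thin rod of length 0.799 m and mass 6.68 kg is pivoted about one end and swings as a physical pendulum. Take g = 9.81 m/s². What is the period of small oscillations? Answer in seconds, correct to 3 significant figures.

For a physical pendulum T = 2π√(I/(mgd)), with d = 0.3995 m from pivot to centre of mass.
I_cm = mL²/12 = 6.68 × 0.799²/12 = 0.3554 kg·m²; I = I_cm + md² = 0.3554 + 6.68 × 0.3995² = 1.422 kg·m².
T = 2π√(1.422/(6.68 × 9.81 × 0.3995)) = 1.46 s.

1.46 s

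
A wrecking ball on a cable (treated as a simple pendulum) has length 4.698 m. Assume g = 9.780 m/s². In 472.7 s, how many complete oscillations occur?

108

T = 2π√(L/g) = 2π√(4.698/9.780) = 4.3548 s.
Number of complete oscillations = ⌊472.7/4.3548⌋ = ⌊108.55⌋ = 108.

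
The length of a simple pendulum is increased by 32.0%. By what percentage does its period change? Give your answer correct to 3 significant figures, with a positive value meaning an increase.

T ∝ √L, so T'/T = √(1.320) = 1.149.
Percentage change in T = (1.149 − 1) × 100% = 14.9%.

14.9%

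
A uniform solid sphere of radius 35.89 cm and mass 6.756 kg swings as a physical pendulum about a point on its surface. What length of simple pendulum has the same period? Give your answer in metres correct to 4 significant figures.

The equivalent simple-pendulum length is L_eq = I/(md), where I is about the pivot and d = 0.35890 m.
I_cm = (2/5)mR² = 0.34809 kg·m², so I = I_cm + md² = 0.34809 + 0.87024 = 1.2183 kg·m².
L_eq = 1.2183/(6.756 × 0.35890) = 0.5025 m.

0.5025 m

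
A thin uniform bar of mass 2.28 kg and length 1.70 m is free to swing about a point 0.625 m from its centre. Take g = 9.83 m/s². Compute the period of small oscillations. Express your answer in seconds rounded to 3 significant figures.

2.01 s

For a physical pendulum T = 2π√(I/(mgd)), with d = 0.6250 m from pivot to centre of mass.
I_cm = mL²/12 = 2.28 × 1.70²/12 = 0.5491 kg·m²; I = I_cm + md² = 0.5491 + 2.28 × 0.6250² = 1.440 kg·m².
T = 2π√(1.440/(2.28 × 9.83 × 0.6250)) = 2.01 s.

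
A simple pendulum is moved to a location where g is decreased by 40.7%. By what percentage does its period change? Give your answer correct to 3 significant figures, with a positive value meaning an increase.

29.9%

T ∝ 1/√g, so T'/T = 1/√(0.5930) = 1.299.
Percentage change in T = (1.299 − 1) × 100% = 29.9%.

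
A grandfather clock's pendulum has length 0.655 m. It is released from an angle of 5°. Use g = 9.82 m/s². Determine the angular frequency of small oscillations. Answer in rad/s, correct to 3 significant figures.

3.87 rad/s

ω = √(g/L) = √(9.82/0.655) = 3.87 rad/s.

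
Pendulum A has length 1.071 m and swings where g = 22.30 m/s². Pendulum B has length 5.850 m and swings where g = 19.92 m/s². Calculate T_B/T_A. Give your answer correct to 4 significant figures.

2.473

T = 2π√(L/g), so T_B/T_A = √((L_B/g_B)/(L_A/g_A)) = √((5.850/19.92)/(1.071/22.30)) = 2.473.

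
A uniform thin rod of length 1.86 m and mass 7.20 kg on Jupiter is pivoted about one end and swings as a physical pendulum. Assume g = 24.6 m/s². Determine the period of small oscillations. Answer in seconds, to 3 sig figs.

1.41 s

For a physical pendulum T = 2π√(I/(mgd)), with d = 0.9300 m from pivot to centre of mass.
I_cm = mL²/12 = 7.20 × 1.86²/12 = 2.076 kg·m²; I = I_cm + md² = 2.076 + 7.20 × 0.9300² = 8.303 kg·m².
T = 2π√(8.303/(7.20 × 24.6 × 0.9300)) = 1.41 s.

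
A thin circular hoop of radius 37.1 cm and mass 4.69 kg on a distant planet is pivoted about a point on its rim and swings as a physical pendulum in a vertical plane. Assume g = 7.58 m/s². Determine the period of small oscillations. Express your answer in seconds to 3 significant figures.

I_cm = mr² = 0.6455 kg·m². The pivot is at distance d = 0.371 m from the centre of mass.
By the parallel-axis theorem, I = I_cm + md² = 0.6455 + 0.6455 = 1.291 kg·m².
T = 2π√(I/(mgd)) = 2π√(1.291/(4.69 × 7.58 × 0.371)) = 1.97 s.

1.97 s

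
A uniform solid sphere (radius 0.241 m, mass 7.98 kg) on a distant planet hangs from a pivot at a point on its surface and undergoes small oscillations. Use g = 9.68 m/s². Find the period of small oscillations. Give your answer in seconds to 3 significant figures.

1.17 s

I_cm = (2/5)mr² = 0.1854 kg·m². The pivot is at distance d = 0.241 m from the centre of mass.
By the parallel-axis theorem, I = I_cm + md² = 0.1854 + 0.4635 = 0.6489 kg·m².
T = 2π√(I/(mgd)) = 2π√(0.6489/(7.98 × 9.68 × 0.241)) = 1.17 s.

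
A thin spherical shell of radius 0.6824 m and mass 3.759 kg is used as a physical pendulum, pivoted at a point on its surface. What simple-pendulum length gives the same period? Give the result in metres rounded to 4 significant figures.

1.137 m

The equivalent simple-pendulum length is L_eq = I/(md), where I is about the pivot and d = 0.68240 m.
I_cm = (2/3)mR² = 1.1670 kg·m², so I = I_cm + md² = 1.1670 + 1.7505 = 2.9174 kg·m².
L_eq = 2.9174/(3.759 × 0.68240) = 1.137 m.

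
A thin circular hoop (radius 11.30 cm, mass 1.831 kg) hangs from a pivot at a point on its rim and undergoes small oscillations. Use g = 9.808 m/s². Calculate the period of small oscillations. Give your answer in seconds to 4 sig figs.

0.9538 s

I_cm = mr² = 0.023380 kg·m². The pivot is at distance d = 0.1130 m from the centre of mass.
By the parallel-axis theorem, I = I_cm + md² = 0.023380 + 0.023380 = 0.046760 kg·m².
T = 2π√(I/(mgd)) = 2π√(0.046760/(1.831 × 9.808 × 0.1130)) = 0.9538 s.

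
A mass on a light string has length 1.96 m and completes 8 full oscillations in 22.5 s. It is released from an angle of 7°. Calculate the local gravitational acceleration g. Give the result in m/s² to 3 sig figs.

T = 22.5/8 = 2.812 s.
From T = 2π√(L/g), g = 4π²L/T² = 4π² × 1.96/2.812² = 9.78 m/s².

9.78 m/s²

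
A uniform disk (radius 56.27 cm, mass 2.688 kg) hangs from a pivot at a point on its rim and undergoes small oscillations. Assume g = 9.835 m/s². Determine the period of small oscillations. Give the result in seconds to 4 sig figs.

1.841 s

I_cm = ½mr² = 0.42555 kg·m². The pivot is at distance d = 0.5627 m from the centre of mass.
By the parallel-axis theorem, I = I_cm + md² = 0.42555 + 0.85110 = 1.2767 kg·m².
T = 2π√(I/(mgd)) = 2π√(1.2767/(2.688 × 9.835 × 0.5627)) = 1.841 s.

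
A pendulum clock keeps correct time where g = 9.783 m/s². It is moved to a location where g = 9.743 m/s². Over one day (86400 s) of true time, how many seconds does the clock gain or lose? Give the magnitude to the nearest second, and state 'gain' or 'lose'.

lose 177 s

The clock's period scales as T ∝ 1/√g, so T'/T = √(9.783/9.743) = 1.00205.
In 86400 s of true time the clock registers 86400/1.00205 = 86223.2 s, so it loses 177 s.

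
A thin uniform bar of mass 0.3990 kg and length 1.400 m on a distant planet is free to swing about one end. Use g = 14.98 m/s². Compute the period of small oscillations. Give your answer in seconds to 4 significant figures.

1.568 s

For a physical pendulum T = 2π√(I/(mgd)), with d = 0.70000 m from pivot to centre of mass.
I_cm = mL²/12 = 0.3990 × 1.400²/12 = 0.065170 kg·m²; I = I_cm + md² = 0.065170 + 0.3990 × 0.70000² = 0.26068 kg·m².
T = 2π√(0.26068/(0.3990 × 14.98 × 0.70000)) = 1.568 s.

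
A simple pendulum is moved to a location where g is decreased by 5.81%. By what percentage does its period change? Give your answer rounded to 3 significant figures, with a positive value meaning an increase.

T ∝ 1/√g, so T'/T = 1/√(0.9419) = 1.030.
Percentage change in T = (1.030 − 1) × 100% = 3.04%.

3.04%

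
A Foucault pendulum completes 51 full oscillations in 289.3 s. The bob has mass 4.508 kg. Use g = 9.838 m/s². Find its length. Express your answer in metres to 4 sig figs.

T = 289.3/51 = 5.6725 s.
From T = 2π√(L/g), L = gT²/(4π²) = 9.838 × 5.6725²/(4π²) = 8.019 m.

8.019 m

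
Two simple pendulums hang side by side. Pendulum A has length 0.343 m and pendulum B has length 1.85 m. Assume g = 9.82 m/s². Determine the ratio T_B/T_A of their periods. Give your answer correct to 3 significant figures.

T ∝ √L, so T_B/T_A = √(L_B/L_A) = √(1.85/0.343) = 2.32.

2.32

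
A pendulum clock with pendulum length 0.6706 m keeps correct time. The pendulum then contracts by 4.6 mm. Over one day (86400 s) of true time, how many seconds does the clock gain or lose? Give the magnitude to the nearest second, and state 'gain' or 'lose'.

T ∝ √L, so T'/T = √(0.66600/0.6706) = 0.996564.
In 86400 s of true time the clock registers 86400/0.996564 = 86697.9 s, so it gains 298 s.

gain 298 s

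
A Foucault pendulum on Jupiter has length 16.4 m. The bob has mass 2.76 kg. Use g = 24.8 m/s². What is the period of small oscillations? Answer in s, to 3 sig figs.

T = 2π√(L/g) = 2π√(16.4/24.8) = 2π × 0.8132 = 5.11 s.

5.11 s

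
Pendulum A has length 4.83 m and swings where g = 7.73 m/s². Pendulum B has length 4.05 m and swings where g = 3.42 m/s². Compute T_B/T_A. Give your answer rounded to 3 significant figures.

T = 2π√(L/g), so T_B/T_A = √((L_B/g_B)/(L_A/g_A)) = √((4.05/3.42)/(4.83/7.73)) = 1.38.

1.38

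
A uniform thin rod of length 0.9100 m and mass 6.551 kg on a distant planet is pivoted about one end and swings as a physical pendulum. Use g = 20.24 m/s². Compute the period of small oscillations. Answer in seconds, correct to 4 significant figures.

1.088 s

For a physical pendulum T = 2π√(I/(mgd)), with d = 0.45500 m from pivot to centre of mass.
I_cm = mL²/12 = 6.551 × 0.9100²/12 = 0.45207 kg·m²; I = I_cm + md² = 0.45207 + 6.551 × 0.45500² = 1.8083 kg·m².
T = 2π√(1.8083/(6.551 × 20.24 × 0.45500)) = 1.088 s.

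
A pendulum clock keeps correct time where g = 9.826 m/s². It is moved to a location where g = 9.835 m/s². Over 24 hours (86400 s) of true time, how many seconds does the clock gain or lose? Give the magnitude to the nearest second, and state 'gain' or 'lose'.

gain 40 s

The clock's period scales as T ∝ 1/√g, so T'/T = √(9.826/9.835) = 0.999542.
In 86400 s of true time the clock registers 86400/0.999542 = 86439.6 s, so it gains 40 s.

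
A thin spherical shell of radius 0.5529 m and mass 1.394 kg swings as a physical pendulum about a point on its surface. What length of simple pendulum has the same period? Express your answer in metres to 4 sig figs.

The equivalent simple-pendulum length is L_eq = I/(md), where I is about the pivot and d = 0.55290 m.
I_cm = (2/3)mR² = 0.28410 kg·m², so I = I_cm + md² = 0.28410 + 0.42614 = 0.71024 kg·m².
L_eq = 0.71024/(1.394 × 0.55290) = 0.9215 m.

0.9215 m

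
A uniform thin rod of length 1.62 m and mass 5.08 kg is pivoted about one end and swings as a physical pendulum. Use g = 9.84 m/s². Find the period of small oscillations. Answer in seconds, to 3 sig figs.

For a physical pendulum T = 2π√(I/(mgd)), with d = 0.8100 m from pivot to centre of mass.
I_cm = mL²/12 = 5.08 × 1.62²/12 = 1.111 kg·m²; I = I_cm + md² = 1.111 + 5.08 × 0.8100² = 4.444 kg·m².
T = 2π√(4.444/(5.08 × 9.84 × 0.8100)) = 2.08 s.

2.08 s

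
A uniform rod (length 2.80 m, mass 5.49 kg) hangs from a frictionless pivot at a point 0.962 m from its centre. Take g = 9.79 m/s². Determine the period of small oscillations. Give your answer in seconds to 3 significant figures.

For a physical pendulum T = 2π√(I/(mgd)), with d = 0.9620 m from pivot to centre of mass.
I_cm = mL²/12 = 5.49 × 2.80²/12 = 3.587 kg·m²; I = I_cm + md² = 3.587 + 5.49 × 0.9620² = 8.667 kg·m².
T = 2π√(8.667/(5.49 × 9.79 × 0.9620)) = 2.57 s.

2.57 s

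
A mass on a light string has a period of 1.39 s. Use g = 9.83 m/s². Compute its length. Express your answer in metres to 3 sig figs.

0.481 m

From T = 2π√(L/g), L = gT²/(4π²) = 9.83 × 1.390²/(4π²) = 0.481 m.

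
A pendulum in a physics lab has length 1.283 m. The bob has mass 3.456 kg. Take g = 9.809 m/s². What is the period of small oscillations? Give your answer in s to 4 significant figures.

T = 2π√(L/g) = 2π√(1.283/9.809) = 2π × 0.36166 = 2.272 s.

2.272 s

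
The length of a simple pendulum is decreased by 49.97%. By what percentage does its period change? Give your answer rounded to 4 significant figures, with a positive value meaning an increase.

-29.27%

T ∝ √L, so T'/T = √(0.50030) = 0.70732.
Percentage change in T = (0.70732 − 1) × 100% = -29.27%.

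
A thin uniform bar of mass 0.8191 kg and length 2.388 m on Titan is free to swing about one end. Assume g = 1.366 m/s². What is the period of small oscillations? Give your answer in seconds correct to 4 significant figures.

6.783 s

For a physical pendulum T = 2π√(I/(mgd)), with d = 1.1940 m from pivot to centre of mass.
I_cm = mL²/12 = 0.8191 × 2.388²/12 = 0.38925 kg·m²; I = I_cm + md² = 0.38925 + 0.8191 × 1.1940² = 1.5570 kg·m².
T = 2π√(1.5570/(0.8191 × 1.366 × 1.1940)) = 6.783 s.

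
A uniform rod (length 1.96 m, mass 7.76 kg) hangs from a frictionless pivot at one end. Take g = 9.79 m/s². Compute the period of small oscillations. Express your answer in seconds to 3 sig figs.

2.30 s

For a physical pendulum T = 2π√(I/(mgd)), with d = 0.9800 m from pivot to centre of mass.
I_cm = mL²/12 = 7.76 × 1.96²/12 = 2.484 kg·m²; I = I_cm + md² = 2.484 + 7.76 × 0.9800² = 9.937 kg·m².
T = 2π√(9.937/(7.76 × 9.79 × 0.9800)) = 2.30 s.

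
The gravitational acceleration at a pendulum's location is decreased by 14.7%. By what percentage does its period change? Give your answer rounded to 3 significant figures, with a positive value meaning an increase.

8.27%

T ∝ 1/√g, so T'/T = 1/√(0.8530) = 1.083.
Percentage change in T = (1.083 − 1) × 100% = 8.27%.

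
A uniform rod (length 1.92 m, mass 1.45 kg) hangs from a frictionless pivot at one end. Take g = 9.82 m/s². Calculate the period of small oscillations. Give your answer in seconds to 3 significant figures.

2.27 s

For a physical pendulum T = 2π√(I/(mgd)), with d = 0.9600 m from pivot to centre of mass.
I_cm = mL²/12 = 1.45 × 1.92²/12 = 0.4454 kg·m²; I = I_cm + md² = 0.4454 + 1.45 × 0.9600² = 1.782 kg·m².
T = 2π√(1.782/(1.45 × 9.82 × 0.9600)) = 2.27 s.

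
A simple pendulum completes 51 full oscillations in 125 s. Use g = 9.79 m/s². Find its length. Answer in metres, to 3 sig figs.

1.49 m

T = 125/51 = 2.451 s.
From T = 2π√(L/g), L = gT²/(4π²) = 9.79 × 2.451²/(4π²) = 1.49 m.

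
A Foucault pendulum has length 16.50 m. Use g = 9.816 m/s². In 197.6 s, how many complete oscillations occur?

24

T = 2π√(L/g) = 2π√(16.50/9.816) = 8.1462 s.
Number of complete oscillations = ⌊197.6/8.1462⌋ = ⌊24.257⌋ = 24.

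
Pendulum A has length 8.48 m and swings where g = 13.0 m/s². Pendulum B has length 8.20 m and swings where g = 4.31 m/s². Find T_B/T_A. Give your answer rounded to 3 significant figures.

T = 2π√(L/g), so T_B/T_A = √((L_B/g_B)/(L_A/g_A)) = √((8.20/4.31)/(8.48/13.0)) = 1.71.

1.71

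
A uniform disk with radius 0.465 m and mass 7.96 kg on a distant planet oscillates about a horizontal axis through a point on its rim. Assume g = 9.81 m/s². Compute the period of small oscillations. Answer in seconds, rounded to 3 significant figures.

1.68 s

I_cm = ½mr² = 0.8606 kg·m². The pivot is at distance d = 0.465 m from the centre of mass.
By the parallel-axis theorem, I = I_cm + md² = 0.8606 + 1.721 = 2.582 kg·m².
T = 2π√(I/(mgd)) = 2π√(2.582/(7.96 × 9.81 × 0.465)) = 1.68 s.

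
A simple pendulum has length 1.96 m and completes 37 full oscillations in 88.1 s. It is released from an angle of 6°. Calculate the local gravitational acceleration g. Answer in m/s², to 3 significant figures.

T = 88.1/37 = 2.381 s.
From T = 2π√(L/g), g = 4π²L/T² = 4π² × 1.96/2.381² = 13.6 m/s².

13.6 m/s²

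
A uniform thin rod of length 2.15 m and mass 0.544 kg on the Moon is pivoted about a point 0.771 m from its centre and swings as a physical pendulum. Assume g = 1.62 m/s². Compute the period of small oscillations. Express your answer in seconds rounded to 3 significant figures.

5.56 s

For a physical pendulum T = 2π√(I/(mgd)), with d = 0.7710 m from pivot to centre of mass.
I_cm = mL²/12 = 0.544 × 2.15²/12 = 0.2096 kg·m²; I = I_cm + md² = 0.2096 + 0.544 × 0.7710² = 0.5329 kg·m².
T = 2π√(0.5329/(0.544 × 1.62 × 0.7710)) = 5.56 s.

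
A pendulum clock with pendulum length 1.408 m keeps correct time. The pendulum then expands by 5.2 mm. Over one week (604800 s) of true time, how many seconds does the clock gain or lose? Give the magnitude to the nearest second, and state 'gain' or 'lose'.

lose 1114 s

T ∝ √L, so T'/T = √(1.41320/1.408) = 1.00184.
In 604800 s of true time the clock registers 604800/1.00184 = 603686.3 s, so it loses 1114 s.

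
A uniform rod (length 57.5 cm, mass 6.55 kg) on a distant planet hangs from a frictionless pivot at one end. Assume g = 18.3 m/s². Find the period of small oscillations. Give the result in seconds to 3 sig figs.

For a physical pendulum T = 2π√(I/(mgd)), with d = 0.2875 m from pivot to centre of mass.
I_cm = mL²/12 = 6.55 × 0.575²/12 = 0.1805 kg·m²; I = I_cm + md² = 0.1805 + 6.55 × 0.2875² = 0.7219 kg·m².
T = 2π√(0.7219/(6.55 × 18.3 × 0.2875)) = 0.909 s.

0.909 s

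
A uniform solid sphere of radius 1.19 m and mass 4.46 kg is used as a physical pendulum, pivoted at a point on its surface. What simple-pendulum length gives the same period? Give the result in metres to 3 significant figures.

The equivalent simple-pendulum length is L_eq = I/(md), where I is about the pivot and d = 1.190 m.
I_cm = (2/5)mR² = 2.526 kg·m², so I = I_cm + md² = 2.526 + 6.316 = 8.842 kg·m².
L_eq = 8.842/(4.46 × 1.190) = 1.67 m.

1.67 m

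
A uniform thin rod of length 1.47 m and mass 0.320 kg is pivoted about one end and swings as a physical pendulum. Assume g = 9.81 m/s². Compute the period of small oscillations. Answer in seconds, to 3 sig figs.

1.99 s

For a physical pendulum T = 2π√(I/(mgd)), with d = 0.7350 m from pivot to centre of mass.
I_cm = mL²/12 = 0.320 × 1.47²/12 = 0.05762 kg·m²; I = I_cm + md² = 0.05762 + 0.320 × 0.7350² = 0.2305 kg·m².
T = 2π√(0.2305/(0.320 × 9.81 × 0.7350)) = 1.99 s.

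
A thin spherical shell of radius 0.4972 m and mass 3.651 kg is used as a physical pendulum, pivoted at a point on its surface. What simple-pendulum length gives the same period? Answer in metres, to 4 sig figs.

The equivalent simple-pendulum length is L_eq = I/(md), where I is about the pivot and d = 0.49720 m.
I_cm = (2/3)mR² = 0.60170 kg·m², so I = I_cm + md² = 0.60170 + 0.90256 = 1.5043 kg·m².
L_eq = 1.5043/(3.651 × 0.49720) = 0.8287 m.

0.8287 m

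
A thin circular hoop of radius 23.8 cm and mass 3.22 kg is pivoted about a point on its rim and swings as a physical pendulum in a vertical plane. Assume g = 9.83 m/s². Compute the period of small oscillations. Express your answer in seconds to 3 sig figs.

I_cm = mr² = 0.1824 kg·m². The pivot is at distance d = 0.238 m from the centre of mass.
By the parallel-axis theorem, I = I_cm + md² = 0.1824 + 0.1824 = 0.3648 kg·m².
T = 2π√(I/(mgd)) = 2π√(0.3648/(3.22 × 9.83 × 0.238)) = 1.38 s.

1.38 s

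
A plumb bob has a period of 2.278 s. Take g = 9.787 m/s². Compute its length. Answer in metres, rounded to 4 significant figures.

1.286 m

From T = 2π√(L/g), L = gT²/(4π²) = 9.787 × 2.2780²/(4π²) = 1.286 m.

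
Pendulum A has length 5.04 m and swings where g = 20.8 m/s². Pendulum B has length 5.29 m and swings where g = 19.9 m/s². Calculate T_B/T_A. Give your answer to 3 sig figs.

T = 2π√(L/g), so T_B/T_A = √((L_B/g_B)/(L_A/g_A)) = √((5.29/19.9)/(5.04/20.8)) = 1.05.

1.05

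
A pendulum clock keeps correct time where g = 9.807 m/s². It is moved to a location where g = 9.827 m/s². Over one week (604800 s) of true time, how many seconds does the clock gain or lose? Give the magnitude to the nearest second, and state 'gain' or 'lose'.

gain 616 s

The clock's period scales as T ∝ 1/√g, so T'/T = √(9.807/9.827) = 0.998982.
In 604800 s of true time the clock registers 604800/0.998982 = 605416.4 s, so it gains 616 s.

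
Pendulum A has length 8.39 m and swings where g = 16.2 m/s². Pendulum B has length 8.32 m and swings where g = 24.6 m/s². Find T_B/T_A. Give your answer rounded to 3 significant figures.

0.808

T = 2π√(L/g), so T_B/T_A = √((L_B/g_B)/(L_A/g_A)) = √((8.32/24.6)/(8.39/16.2)) = 0.808.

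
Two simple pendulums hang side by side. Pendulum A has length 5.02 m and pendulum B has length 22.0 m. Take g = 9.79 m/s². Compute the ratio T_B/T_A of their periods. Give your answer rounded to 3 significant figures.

2.09

T ∝ √L, so T_B/T_A = √(L_B/L_A) = √(22.0/5.02) = 2.09.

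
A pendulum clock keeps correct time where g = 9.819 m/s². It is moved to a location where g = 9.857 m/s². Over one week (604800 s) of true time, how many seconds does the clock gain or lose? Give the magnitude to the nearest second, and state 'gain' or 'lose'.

gain 1169 s

The clock's period scales as T ∝ 1/√g, so T'/T = √(9.819/9.857) = 0.998071.
In 604800 s of true time the clock registers 604800/0.998071 = 605969.2 s, so it gains 1169 s.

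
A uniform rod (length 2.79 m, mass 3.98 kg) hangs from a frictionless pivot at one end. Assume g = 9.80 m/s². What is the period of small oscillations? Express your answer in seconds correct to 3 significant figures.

For a physical pendulum T = 2π√(I/(mgd)), with d = 1.395 m from pivot to centre of mass.
I_cm = mL²/12 = 3.98 × 2.79²/12 = 2.582 kg·m²; I = I_cm + md² = 2.582 + 3.98 × 1.395² = 10.33 kg·m².
T = 2π√(10.33/(3.98 × 9.80 × 1.395)) = 2.74 s.

2.74 s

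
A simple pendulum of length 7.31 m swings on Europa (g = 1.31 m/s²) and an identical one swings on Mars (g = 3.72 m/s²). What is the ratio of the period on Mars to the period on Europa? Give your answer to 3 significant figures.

T ∝ 1/√g, so T₂/T₁ = √(g₁/g₂) = √(1.31/3.72) = 0.593.

0.593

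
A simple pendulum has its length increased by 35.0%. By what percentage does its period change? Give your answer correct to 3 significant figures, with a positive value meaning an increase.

16.2%

T ∝ √L, so T'/T = √(1.350) = 1.162.
Percentage change in T = (1.162 − 1) × 100% = 16.2%.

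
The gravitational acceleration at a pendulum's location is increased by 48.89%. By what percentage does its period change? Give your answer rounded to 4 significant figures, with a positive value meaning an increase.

T ∝ 1/√g, so T'/T = 1/√(1.4889) = 0.81953.
Percentage change in T = (0.81953 − 1) × 100% = -18.05%.

-18.05%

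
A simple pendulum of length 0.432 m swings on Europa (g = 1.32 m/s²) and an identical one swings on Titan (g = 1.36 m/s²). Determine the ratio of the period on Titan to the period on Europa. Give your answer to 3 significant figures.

T ∝ 1/√g, so T₂/T₁ = √(g₁/g₂) = √(1.32/1.36) = 0.985.

0.985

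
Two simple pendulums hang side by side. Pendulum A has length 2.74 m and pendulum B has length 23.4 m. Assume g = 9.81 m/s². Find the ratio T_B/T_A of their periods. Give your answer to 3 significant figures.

T ∝ √L, so T_B/T_A = √(L_B/L_A) = √(23.4/2.74) = 2.92.

2.92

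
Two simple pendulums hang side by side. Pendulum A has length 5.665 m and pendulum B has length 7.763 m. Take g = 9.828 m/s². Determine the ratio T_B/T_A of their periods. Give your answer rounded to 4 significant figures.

1.171

T ∝ √L, so T_B/T_A = √(L_B/L_A) = √(7.763/5.665) = 1.171.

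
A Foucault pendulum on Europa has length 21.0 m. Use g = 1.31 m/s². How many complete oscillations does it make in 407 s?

16

T = 2π√(L/g) = 2π√(21.0/1.31) = 25.16 s.
Number of complete oscillations = ⌊407/25.16⌋ = ⌊16.18⌋ = 16.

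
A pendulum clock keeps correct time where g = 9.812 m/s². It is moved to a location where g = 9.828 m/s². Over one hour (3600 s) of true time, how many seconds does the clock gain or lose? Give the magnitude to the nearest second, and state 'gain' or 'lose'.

The clock's period scales as T ∝ 1/√g, so T'/T = √(9.812/9.828) = 0.999186.
In 3600 s of true time the clock registers 3600/0.999186 = 3602.9 s, so it gains 3 s.

gain 3 s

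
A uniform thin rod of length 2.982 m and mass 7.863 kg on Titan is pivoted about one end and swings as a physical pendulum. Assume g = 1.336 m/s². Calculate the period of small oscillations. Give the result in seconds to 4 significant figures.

7.665 s

For a physical pendulum T = 2π√(I/(mgd)), with d = 1.4910 m from pivot to centre of mass.
I_cm = mL²/12 = 7.863 × 2.982²/12 = 5.8267 kg·m²; I = I_cm + md² = 5.8267 + 7.863 × 1.4910² = 23.307 kg·m².
T = 2π√(23.307/(7.863 × 1.336 × 1.4910)) = 7.665 s.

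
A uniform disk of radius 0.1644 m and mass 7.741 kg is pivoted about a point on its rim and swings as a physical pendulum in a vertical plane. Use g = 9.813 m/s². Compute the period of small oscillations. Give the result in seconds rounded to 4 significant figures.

0.9960 s

I_cm = ½mr² = 0.10461 kg·m². The pivot is at distance d = 0.1644 m from the centre of mass.
By the parallel-axis theorem, I = I_cm + md² = 0.10461 + 0.20922 = 0.31383 kg·m².
T = 2π√(I/(mgd)) = 2π√(0.31383/(7.741 × 9.813 × 0.1644)) = 0.9960 s.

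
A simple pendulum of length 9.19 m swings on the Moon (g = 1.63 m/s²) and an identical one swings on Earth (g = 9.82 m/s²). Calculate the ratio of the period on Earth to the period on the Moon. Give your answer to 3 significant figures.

T ∝ 1/√g, so T₂/T₁ = √(g₁/g₂) = √(1.63/9.82) = 0.407.

0.407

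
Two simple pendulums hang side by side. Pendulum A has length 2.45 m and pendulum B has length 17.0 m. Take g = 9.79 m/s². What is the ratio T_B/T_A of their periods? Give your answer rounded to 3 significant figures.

T ∝ √L, so T_B/T_A = √(L_B/L_A) = √(17.0/2.45) = 2.63.

2.63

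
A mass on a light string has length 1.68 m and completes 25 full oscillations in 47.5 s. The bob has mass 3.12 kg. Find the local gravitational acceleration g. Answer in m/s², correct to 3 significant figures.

T = 47.5/25 = 1.900 s.
From T = 2π√(L/g), g = 4π²L/T² = 4π² × 1.68/1.900² = 18.4 m/s².

18.4 m/s²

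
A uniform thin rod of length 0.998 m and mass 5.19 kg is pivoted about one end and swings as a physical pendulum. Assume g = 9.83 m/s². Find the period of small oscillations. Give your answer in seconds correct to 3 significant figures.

1.63 s

For a physical pendulum T = 2π√(I/(mgd)), with d = 0.4990 m from pivot to centre of mass.
I_cm = mL²/12 = 5.19 × 0.998²/12 = 0.4308 kg·m²; I = I_cm + md² = 0.4308 + 5.19 × 0.4990² = 1.723 kg·m².
T = 2π√(1.723/(5.19 × 9.83 × 0.4990)) = 1.63 s.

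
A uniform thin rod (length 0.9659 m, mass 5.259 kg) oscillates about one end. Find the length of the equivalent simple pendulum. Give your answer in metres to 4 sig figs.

The equivalent simple-pendulum length is L_eq = I/(md), where I is about the pivot and d = 0.48295 m.
I_cm = (1/12)mL² = 0.40887 kg·m², so I = I_cm + md² = 0.40887 + 1.2266 = 1.6355 kg·m².
L_eq = 1.6355/(5.259 × 0.48295) = 0.6439 m.

0.6439 m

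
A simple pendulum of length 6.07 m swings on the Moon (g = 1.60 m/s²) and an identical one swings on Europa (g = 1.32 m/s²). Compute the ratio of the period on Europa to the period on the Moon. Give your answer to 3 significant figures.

1.10

T ∝ 1/√g, so T₂/T₁ = √(g₁/g₂) = √(1.60/1.32) = 1.10.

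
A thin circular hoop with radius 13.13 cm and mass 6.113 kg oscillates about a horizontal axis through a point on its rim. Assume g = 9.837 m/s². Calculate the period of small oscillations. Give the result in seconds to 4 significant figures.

1.027 s

I_cm = mr² = 0.10539 kg·m². The pivot is at distance d = 0.1313 m from the centre of mass.
By the parallel-axis theorem, I = I_cm + md² = 0.10539 + 0.10539 = 0.21077 kg·m².
T = 2π√(I/(mgd)) = 2π√(0.21077/(6.113 × 9.837 × 0.1313)) = 1.027 s.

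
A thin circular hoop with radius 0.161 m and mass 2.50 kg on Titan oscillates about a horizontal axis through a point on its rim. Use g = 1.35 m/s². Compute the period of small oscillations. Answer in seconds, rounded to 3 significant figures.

I_cm = mr² = 0.06480 kg·m². The pivot is at distance d = 0.161 m from the centre of mass.
By the parallel-axis theorem, I = I_cm + md² = 0.06480 + 0.06480 = 0.1296 kg·m².
T = 2π√(I/(mgd)) = 2π√(0.1296/(2.50 × 1.35 × 0.161)) = 3.07 s.

3.07 s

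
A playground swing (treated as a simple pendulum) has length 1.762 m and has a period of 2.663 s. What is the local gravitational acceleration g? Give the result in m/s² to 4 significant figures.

From T = 2π√(L/g), g = 4π²L/T² = 4π² × 1.762/2.6630² = 9.809 m/s².

9.809 m/s²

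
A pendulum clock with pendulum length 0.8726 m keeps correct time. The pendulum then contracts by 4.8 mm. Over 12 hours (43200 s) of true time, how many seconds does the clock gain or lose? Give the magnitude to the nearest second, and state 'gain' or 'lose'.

gain 119 s

T ∝ √L, so T'/T = √(0.86780/0.8726) = 0.997246.
In 43200 s of true time the clock registers 43200/0.997246 = 43319.3 s, so it gains 119 s.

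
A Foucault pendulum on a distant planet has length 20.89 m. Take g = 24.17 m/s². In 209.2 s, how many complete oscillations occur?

35

T = 2π√(L/g) = 2π√(20.89/24.17) = 5.8413 s.
Number of complete oscillations = ⌊209.2/5.8413⌋ = ⌊35.814⌋ = 35.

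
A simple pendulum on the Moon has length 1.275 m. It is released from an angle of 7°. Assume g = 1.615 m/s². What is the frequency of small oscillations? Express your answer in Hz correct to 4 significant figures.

0.1791 Hz

T = 2π√(L/g) = 2π√(1.275/1.615) = 5.5828 s, so f = 1/T = 0.1791 Hz.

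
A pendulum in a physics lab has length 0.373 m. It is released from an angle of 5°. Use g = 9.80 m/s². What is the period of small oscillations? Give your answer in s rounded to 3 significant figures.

T = 2π√(L/g) = 2π√(0.373/9.80) = 2π × 0.1951 = 1.23 s.

1.23 s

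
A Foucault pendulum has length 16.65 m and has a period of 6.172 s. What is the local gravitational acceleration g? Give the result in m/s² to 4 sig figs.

17.26 m/s²

From T = 2π√(L/g), g = 4π²L/T² = 4π² × 16.65/6.1720² = 17.26 m/s².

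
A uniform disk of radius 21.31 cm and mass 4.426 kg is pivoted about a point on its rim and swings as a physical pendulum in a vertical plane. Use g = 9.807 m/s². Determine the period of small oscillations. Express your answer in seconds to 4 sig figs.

1.134 s

I_cm = ½mr² = 0.10050 kg·m². The pivot is at distance d = 0.2131 m from the centre of mass.
By the parallel-axis theorem, I = I_cm + md² = 0.10050 + 0.20099 = 0.30149 kg·m².
T = 2π√(I/(mgd)) = 2π√(0.30149/(4.426 × 9.807 × 0.2131)) = 1.134 s.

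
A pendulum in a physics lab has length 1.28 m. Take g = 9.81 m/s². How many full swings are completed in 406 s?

178

T = 2π√(L/g) = 2π√(1.28/9.81) = 2.270 s.
Number of complete oscillations = ⌊406/2.270⌋ = ⌊178.9⌋ = 178.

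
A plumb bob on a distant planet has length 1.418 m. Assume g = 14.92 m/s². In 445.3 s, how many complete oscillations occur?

T = 2π√(L/g) = 2π√(1.418/14.92) = 1.9370 s.
Number of complete oscillations = ⌊445.3/1.9370⌋ = ⌊229.89⌋ = 229.

229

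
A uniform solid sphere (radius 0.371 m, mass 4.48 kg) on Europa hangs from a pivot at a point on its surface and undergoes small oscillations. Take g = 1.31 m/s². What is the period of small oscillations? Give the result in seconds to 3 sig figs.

I_cm = (2/5)mr² = 0.2467 kg·m². The pivot is at distance d = 0.371 m from the centre of mass.
By the parallel-axis theorem, I = I_cm + md² = 0.2467 + 0.6166 = 0.8633 kg·m².
T = 2π√(I/(mgd)) = 2π√(0.8633/(4.48 × 1.31 × 0.371)) = 3.96 s.

3.96 s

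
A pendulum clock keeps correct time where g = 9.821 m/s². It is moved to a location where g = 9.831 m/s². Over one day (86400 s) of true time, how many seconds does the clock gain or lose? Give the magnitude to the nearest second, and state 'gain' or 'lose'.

The clock's period scales as T ∝ 1/√g, so T'/T = √(9.821/9.831) = 0.999491.
In 86400 s of true time the clock registers 86400/0.999491 = 86444.0 s, so it gains 44 s.

gain 44 s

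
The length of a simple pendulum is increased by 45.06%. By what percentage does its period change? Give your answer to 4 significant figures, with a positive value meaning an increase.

20.44%

T ∝ √L, so T'/T = √(1.4506) = 1.2044.
Percentage change in T = (1.2044 − 1) × 100% = 20.44%.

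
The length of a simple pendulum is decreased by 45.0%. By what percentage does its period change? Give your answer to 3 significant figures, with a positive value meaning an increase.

-25.8%

T ∝ √L, so T'/T = √(0.5500) = 0.7416.
Percentage change in T = (0.7416 − 1) × 100% = -25.8%.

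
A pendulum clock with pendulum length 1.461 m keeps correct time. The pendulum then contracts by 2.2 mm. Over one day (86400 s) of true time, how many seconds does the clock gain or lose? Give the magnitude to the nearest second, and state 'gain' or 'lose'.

gain 65 s

T ∝ √L, so T'/T = √(1.45880/1.461) = 0.999247.
In 86400 s of true time the clock registers 86400/0.999247 = 86465.1 s, so it gains 65 s.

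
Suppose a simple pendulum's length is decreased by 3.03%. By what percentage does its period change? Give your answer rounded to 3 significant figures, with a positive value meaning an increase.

-1.53%

T ∝ √L, so T'/T = √(0.9697) = 0.9847.
Percentage change in T = (0.9847 − 1) × 100% = -1.53%.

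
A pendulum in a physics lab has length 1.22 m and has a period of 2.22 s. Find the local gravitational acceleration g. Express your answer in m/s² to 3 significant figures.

9.77 m/s²

From T = 2π√(L/g), g = 4π²L/T² = 4π² × 1.22/2.220² = 9.77 m/s².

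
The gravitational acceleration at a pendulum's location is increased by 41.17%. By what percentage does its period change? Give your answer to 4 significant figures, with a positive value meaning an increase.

T ∝ 1/√g, so T'/T = 1/√(1.4117) = 0.84164.
Percentage change in T = (0.84164 − 1) × 100% = -15.84%.

-15.84%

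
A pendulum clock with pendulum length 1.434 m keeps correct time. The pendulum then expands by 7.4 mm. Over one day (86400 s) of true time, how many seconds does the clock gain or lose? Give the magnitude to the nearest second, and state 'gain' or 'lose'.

T ∝ √L, so T'/T = √(1.44140/1.434) = 1.00258.
In 86400 s of true time the clock registers 86400/1.00258 = 86177.9 s, so it loses 222 s.

lose 222 s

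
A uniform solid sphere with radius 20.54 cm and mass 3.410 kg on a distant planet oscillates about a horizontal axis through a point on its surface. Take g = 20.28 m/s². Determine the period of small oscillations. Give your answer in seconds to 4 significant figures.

I_cm = (2/5)mr² = 0.057546 kg·m². The pivot is at distance d = 0.2054 m from the centre of mass.
By the parallel-axis theorem, I = I_cm + md² = 0.057546 + 0.14387 = 0.20141 kg·m².
T = 2π√(I/(mgd)) = 2π√(0.20141/(3.410 × 20.28 × 0.2054)) = 0.7482 s.

0.7482 s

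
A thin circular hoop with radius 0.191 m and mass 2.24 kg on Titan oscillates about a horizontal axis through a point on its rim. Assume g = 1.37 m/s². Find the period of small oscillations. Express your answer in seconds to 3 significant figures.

3.32 s

I_cm = mr² = 0.08172 kg·m². The pivot is at distance d = 0.191 m from the centre of mass.
By the parallel-axis theorem, I = I_cm + md² = 0.08172 + 0.08172 = 0.1634 kg·m².
T = 2π√(I/(mgd)) = 2π√(0.1634/(2.24 × 1.37 × 0.191)) = 3.32 s.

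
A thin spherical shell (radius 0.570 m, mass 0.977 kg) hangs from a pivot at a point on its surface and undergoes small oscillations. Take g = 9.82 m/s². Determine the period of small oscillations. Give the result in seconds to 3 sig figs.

I_cm = (2/3)mr² = 0.2116 kg·m². The pivot is at distance d = 0.570 m from the centre of mass.
By the parallel-axis theorem, I = I_cm + md² = 0.2116 + 0.3174 = 0.5290 kg·m².
T = 2π√(I/(mgd)) = 2π√(0.5290/(0.977 × 9.82 × 0.570)) = 1.95 s.

1.95 s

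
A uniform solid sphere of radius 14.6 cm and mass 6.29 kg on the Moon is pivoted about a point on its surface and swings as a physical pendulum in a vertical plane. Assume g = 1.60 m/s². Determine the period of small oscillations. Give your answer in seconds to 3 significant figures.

2.25 s

I_cm = (2/5)mr² = 0.05363 kg·m². The pivot is at distance d = 0.146 m from the centre of mass.
By the parallel-axis theorem, I = I_cm + md² = 0.05363 + 0.1341 = 0.1877 kg·m².
T = 2π√(I/(mgd)) = 2π√(0.1877/(6.29 × 1.60 × 0.146)) = 2.25 s.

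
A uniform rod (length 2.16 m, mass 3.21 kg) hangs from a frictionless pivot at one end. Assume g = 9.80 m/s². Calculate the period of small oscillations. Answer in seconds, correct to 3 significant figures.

2.41 s

For a physical pendulum T = 2π√(I/(mgd)), with d = 1.080 m from pivot to centre of mass.
I_cm = mL²/12 = 3.21 × 2.16²/12 = 1.248 kg·m²; I = I_cm + md² = 1.248 + 3.21 × 1.080² = 4.992 kg·m².
T = 2π√(4.992/(3.21 × 9.80 × 1.080)) = 2.41 s.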